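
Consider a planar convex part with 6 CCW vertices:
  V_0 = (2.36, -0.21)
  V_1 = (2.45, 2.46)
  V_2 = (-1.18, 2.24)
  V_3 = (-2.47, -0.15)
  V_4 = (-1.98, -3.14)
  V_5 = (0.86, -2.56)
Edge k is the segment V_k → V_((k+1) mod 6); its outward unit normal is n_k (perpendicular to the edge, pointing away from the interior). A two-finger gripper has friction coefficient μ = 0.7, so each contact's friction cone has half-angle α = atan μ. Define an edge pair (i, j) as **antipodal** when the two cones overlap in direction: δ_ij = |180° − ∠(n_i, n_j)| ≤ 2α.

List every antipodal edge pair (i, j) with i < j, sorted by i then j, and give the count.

α = atan 0.7 = 34.99°;  2α = 69.98°
n_0 = (+0.9994, -0.0337)
n_1 = (-0.0605, +0.9982)
n_2 = (-0.8800, +0.4750)
n_3 = (-0.9868, -0.1617)
n_4 = (+0.2001, -0.9798)
n_5 = (+0.8429, -0.5380)
  (0,1): δ = 84.60°  ·
  (0,2): δ = 26.43°  ✓
  (0,3): δ = 11.24°  ✓
  (0,4): δ = 103.47°  ·
  (0,5): δ = 149.38°  ·
  (1,2): δ = 121.83°  ·
  (1,3): δ = 84.16°  ·
  (1,4): δ = 8.07°  ✓
  (1,5): δ = 53.98°  ✓
  (2,3): δ = 142.34°  ·
  (2,4): δ = 50.10°  ✓
  (2,5): δ = 4.19°  ✓
  (3,4): δ = 87.76°  ·
  (3,5): δ = 41.86°  ✓
  (4,5): δ = 134.09°  ·
antipodal pairs: 7

count = 7; pairs: (0,2), (0,3), (1,4), (1,5), (2,4), (2,5), (3,5)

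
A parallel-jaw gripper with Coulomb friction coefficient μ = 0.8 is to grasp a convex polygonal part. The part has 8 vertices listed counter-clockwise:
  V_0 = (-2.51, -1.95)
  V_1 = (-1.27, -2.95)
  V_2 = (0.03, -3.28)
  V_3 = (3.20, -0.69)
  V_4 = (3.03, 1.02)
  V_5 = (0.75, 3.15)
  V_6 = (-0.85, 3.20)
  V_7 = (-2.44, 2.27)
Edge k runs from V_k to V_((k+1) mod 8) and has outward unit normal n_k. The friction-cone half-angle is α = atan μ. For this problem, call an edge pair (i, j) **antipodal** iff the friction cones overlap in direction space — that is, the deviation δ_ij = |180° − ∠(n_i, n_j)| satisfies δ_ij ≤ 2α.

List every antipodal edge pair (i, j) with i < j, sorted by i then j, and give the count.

count = 14; pairs: (0,3), (0,4), (0,5), (0,6), (1,3), (1,4), (1,5), (1,6), (2,5), (2,6), (2,7), (3,6), (3,7), (4,7)

α = atan 0.8 = 38.66°;  2α = 77.32°
n_0 = (-0.6278, -0.7784)
n_1 = (-0.2460, -0.9693)
n_2 = (+0.6327, -0.7744)
n_3 = (+0.9951, +0.0989)
n_4 = (+0.6827, +0.7307)
n_5 = (+0.0312, +0.9995)
n_6 = (-0.5049, +0.8632)
n_7 = (-0.9999, +0.0166)
  (0,1): δ = 155.36°  ·
  (0,2): δ = 101.87°  ·
  (0,3): δ = 45.44°  ✓
  (0,4): δ = 4.17°  ✓
  (0,5): δ = 37.09°  ✓
  (0,6): δ = 69.21°  ✓
  (0,7): δ = 127.93°  ·
  (1,2): δ = 126.51°  ·
  (1,3): δ = 70.08°  ✓
  (1,4): δ = 28.81°  ✓
  (1,5): δ = 12.45°  ✓
  (1,6): δ = 44.57°  ✓
  (1,7): δ = 103.29°  ·
  (2,3): δ = 123.57°  ·
  (2,4): δ = 82.30°  ·
  (2,5): δ = 41.04°  ✓
  (2,6): δ = 8.93°  ✓
  (2,7): δ = 49.80°  ✓
  (3,4): δ = 138.73°  ·
  (3,5): δ = 97.47°  ·
  (3,6): δ = 65.35°  ✓
  (3,7): δ = 6.63°  ✓
  (4,5): δ = 138.74°  ·
  (4,6): δ = 106.62°  ·
  (4,7): δ = 47.90°  ✓
  (5,6): δ = 147.89°  ·
  (5,7): δ = 89.16°  ·
  (6,7): δ = 121.27°  ·
antipodal pairs: 14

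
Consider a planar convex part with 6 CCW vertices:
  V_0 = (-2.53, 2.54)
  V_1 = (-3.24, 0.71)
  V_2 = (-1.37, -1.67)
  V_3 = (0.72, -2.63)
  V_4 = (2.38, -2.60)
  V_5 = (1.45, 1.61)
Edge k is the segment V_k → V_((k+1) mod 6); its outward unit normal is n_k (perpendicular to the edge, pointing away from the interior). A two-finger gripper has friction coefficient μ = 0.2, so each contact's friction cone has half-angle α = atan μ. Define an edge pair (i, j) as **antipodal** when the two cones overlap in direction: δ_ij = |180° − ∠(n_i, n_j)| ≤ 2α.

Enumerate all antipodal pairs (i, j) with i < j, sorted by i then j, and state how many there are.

count = 2; pairs: (2,5), (3,5)

α = atan 0.2 = 11.31°;  2α = 22.62°
n_0 = (-0.9323, +0.3617)
n_1 = (-0.7863, -0.6178)
n_2 = (-0.4174, -0.9087)
n_3 = (+0.0181, -0.9998)
n_4 = (+0.9765, +0.2157)
n_5 = (+0.2275, +0.9738)
  (0,1): δ = 120.64°  ·
  (0,2): δ = 93.47°  ·
  (0,3): δ = 67.76°  ·
  (0,4): δ = 33.66°  ·
  (0,5): δ = 98.05°  ·
  (1,2): δ = 152.83°  ·
  (1,3): δ = 127.12°  ·
  (1,4): δ = 25.70°  ·
  (1,5): δ = 38.69°  ·
  (2,3): δ = 154.29°  ·
  (2,4): δ = 52.87°  ·
  (2,5): δ = 11.52°  ✓
  (3,4): δ = 78.58°  ·
  (3,5): δ = 14.19°  ✓
  (4,5): δ = 115.61°  ·
antipodal pairs: 2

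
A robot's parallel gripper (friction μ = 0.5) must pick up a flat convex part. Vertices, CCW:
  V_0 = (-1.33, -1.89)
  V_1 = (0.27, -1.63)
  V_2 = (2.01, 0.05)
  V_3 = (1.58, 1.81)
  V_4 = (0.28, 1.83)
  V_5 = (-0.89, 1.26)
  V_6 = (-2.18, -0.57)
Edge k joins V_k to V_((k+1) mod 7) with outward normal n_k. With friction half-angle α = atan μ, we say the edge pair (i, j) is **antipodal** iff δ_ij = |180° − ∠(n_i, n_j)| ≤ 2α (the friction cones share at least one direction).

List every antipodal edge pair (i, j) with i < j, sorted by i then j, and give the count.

α = atan 0.5 = 26.57°;  2α = 53.13°
n_0 = (+0.1604, -0.9871)
n_1 = (+0.6946, -0.7194)
n_2 = (+0.9714, +0.2373)
n_3 = (+0.0154, +0.9999)
n_4 = (-0.4380, +0.8990)
n_5 = (-0.8173, +0.5762)
n_6 = (-0.8408, -0.5414)
  (0,1): δ = 145.23°  ·
  (0,2): δ = 85.50°  ·
  (0,3): δ = 10.11°  ✓
  (0,4): δ = 16.74°  ✓
  (0,5): δ = 45.59°  ✓
  (0,6): δ = 113.55°  ·
  (1,2): δ = 120.27°  ·
  (1,3): δ = 44.88°  ✓
  (1,4): δ = 18.02°  ✓
  (1,5): δ = 10.82°  ✓
  (1,6): δ = 78.78°  ·
  (2,3): δ = 104.61°  ·
  (2,4): δ = 77.76°  ·
  (2,5): δ = 48.91°  ✓
  (2,6): δ = 19.05°  ✓
  (3,4): δ = 153.14°  ·
  (3,5): δ = 124.30°  ·
  (3,6): δ = 56.34°  ·
  (4,5): δ = 151.16°  ·
  (4,6): δ = 83.20°  ·
  (5,6): δ = 112.04°  ·
antipodal pairs: 8

count = 8; pairs: (0,3), (0,4), (0,5), (1,3), (1,4), (1,5), (2,5), (2,6)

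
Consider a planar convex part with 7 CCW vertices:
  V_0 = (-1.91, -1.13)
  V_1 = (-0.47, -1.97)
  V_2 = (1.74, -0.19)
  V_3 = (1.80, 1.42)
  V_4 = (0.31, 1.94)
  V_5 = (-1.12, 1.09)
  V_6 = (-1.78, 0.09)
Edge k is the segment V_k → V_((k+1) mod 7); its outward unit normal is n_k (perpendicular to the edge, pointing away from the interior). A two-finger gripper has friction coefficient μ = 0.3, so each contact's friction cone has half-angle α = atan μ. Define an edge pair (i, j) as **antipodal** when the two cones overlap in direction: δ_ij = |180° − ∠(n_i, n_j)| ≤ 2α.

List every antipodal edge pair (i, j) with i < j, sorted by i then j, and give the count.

α = atan 0.3 = 16.70°;  2α = 33.40°
n_0 = (-0.5039, -0.8638)
n_1 = (+0.6273, -0.7788)
n_2 = (+0.9993, -0.0372)
n_3 = (+0.3295, +0.9442)
n_4 = (-0.5110, +0.8596)
n_5 = (-0.8346, +0.5508)
n_6 = (-0.9944, +0.1060)
  (0,1): δ = 110.89°  ·
  (0,2): δ = 61.88°  ·
  (0,3): δ = 11.02°  ✓
  (0,4): δ = 60.98°  ·
  (0,5): δ = 86.83°  ·
  (0,6): δ = 114.17°  ·
  (1,2): δ = 130.98°  ·
  (1,3): δ = 58.09°  ·
  (1,4): δ = 8.12°  ✓
  (1,5): δ = 17.73°  ✓
  (1,6): δ = 45.07°  ·
  (2,3): δ = 107.10°  ·
  (2,4): δ = 57.14°  ·
  (2,5): δ = 31.29°  ✓
  (2,6): δ = 3.95°  ✓
  (3,4): δ = 130.03°  ·
  (3,5): δ = 104.19°  ·
  (3,6): δ = 76.84°  ·
  (4,5): δ = 154.15°  ·
  (4,6): δ = 126.81°  ·
  (5,6): δ = 152.66°  ·
antipodal pairs: 5

count = 5; pairs: (0,3), (1,4), (1,5), (2,5), (2,6)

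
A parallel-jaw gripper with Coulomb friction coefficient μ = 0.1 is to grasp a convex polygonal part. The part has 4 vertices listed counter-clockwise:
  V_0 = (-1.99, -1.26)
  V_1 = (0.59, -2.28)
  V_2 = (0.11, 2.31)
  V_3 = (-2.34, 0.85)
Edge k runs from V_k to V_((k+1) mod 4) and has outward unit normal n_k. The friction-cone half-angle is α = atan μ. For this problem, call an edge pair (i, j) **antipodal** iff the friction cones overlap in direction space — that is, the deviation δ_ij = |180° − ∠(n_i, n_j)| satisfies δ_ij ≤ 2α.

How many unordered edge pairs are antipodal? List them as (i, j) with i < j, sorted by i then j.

count = 1; pairs: (1,3)

α = atan 0.1 = 5.71°;  2α = 11.42°
n_0 = (-0.3677, -0.9300)
n_1 = (+0.9946, +0.1040)
n_2 = (-0.5119, +0.8590)
n_3 = (-0.9865, -0.1636)
  (0,1): δ = 62.46°  ·
  (0,2): δ = 52.36°  ·
  (0,3): δ = 120.99°  ·
  (1,2): δ = 65.18°  ·
  (1,3): δ = 3.45°  ✓
  (2,3): δ = 111.37°  ·
antipodal pairs: 1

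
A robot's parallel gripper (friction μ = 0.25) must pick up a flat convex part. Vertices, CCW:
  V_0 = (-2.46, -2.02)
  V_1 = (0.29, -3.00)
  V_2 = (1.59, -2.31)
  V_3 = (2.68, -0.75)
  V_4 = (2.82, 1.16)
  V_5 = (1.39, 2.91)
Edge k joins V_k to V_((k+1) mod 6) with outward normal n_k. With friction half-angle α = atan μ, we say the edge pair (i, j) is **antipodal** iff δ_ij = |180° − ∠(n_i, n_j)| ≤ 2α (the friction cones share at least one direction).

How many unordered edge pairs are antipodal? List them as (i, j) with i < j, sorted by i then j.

α = atan 0.25 = 14.04°;  2α = 28.07°
n_0 = (-0.3357, -0.9420)
n_1 = (+0.4688, -0.8833)
n_2 = (+0.8197, -0.5728)
n_3 = (+0.9973, -0.0731)
n_4 = (+0.7744, +0.6328)
n_5 = (-0.7881, +0.6155)
  (0,1): δ = 132.43°  ·
  (0,2): δ = 105.33°  ·
  (0,3): δ = 74.58°  ·
  (0,4): δ = 31.13°  ·
  (0,5): δ = 71.63°  ·
  (1,2): δ = 152.90°  ·
  (1,3): δ = 122.15°  ·
  (1,4): δ = 78.70°  ·
  (1,5): δ = 24.05°  ✓
  (2,3): δ = 149.25°  ·
  (2,4): δ = 105.80°  ·
  (2,5): δ = 3.04°  ✓
  (3,4): δ = 136.55°  ·
  (3,5): δ = 33.80°  ·
  (4,5): δ = 77.24°  ·
antipodal pairs: 2

count = 2; pairs: (1,5), (2,5)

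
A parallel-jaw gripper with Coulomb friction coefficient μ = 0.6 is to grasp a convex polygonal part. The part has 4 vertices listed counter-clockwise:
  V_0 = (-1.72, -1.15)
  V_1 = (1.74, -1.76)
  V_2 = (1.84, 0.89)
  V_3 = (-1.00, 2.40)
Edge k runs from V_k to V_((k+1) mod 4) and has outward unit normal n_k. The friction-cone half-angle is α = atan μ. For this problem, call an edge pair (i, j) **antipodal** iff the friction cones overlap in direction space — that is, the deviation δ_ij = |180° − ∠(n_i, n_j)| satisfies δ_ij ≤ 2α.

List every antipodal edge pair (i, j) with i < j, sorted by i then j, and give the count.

count = 2; pairs: (0,2), (1,3)

α = atan 0.6 = 30.96°;  2α = 61.93°
n_0 = (-0.1736, -0.9848)
n_1 = (+0.9993, -0.0377)
n_2 = (+0.4695, +0.8830)
n_3 = (-0.9800, +0.1988)
  (0,1): δ = 82.16°  ·
  (0,2): δ = 18.00°  ✓
  (0,3): δ = 88.53°  ·
  (1,2): δ = 115.84°  ·
  (1,3): δ = 9.30°  ✓
  (2,3): δ = 73.47°  ·
antipodal pairs: 2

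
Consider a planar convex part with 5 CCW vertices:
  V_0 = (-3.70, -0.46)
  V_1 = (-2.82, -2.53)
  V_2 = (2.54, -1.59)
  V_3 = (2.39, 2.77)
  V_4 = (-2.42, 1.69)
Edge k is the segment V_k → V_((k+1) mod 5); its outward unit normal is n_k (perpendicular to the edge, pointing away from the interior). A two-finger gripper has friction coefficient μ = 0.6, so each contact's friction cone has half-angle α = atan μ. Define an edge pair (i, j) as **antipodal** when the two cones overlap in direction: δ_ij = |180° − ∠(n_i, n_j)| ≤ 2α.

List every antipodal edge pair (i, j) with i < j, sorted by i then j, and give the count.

α = atan 0.6 = 30.96°;  2α = 61.93°
n_0 = (-0.9203, -0.3912)
n_1 = (+0.1727, -0.9850)
n_2 = (+0.9994, +0.0344)
n_3 = (-0.2191, +0.9757)
n_4 = (-0.8593, +0.5116)
  (0,1): δ = 103.08°  ·
  (0,2): δ = 21.06°  ✓
  (0,3): δ = 79.62°  ·
  (0,4): δ = 126.20°  ·
  (1,2): δ = 97.98°  ·
  (1,3): δ = 2.71°  ✓
  (1,4): δ = 49.29°  ✓
  (2,3): δ = 79.32°  ·
  (2,4): δ = 32.74°  ✓
  (3,4): δ = 133.42°  ·
antipodal pairs: 4

count = 4; pairs: (0,2), (1,3), (1,4), (2,4)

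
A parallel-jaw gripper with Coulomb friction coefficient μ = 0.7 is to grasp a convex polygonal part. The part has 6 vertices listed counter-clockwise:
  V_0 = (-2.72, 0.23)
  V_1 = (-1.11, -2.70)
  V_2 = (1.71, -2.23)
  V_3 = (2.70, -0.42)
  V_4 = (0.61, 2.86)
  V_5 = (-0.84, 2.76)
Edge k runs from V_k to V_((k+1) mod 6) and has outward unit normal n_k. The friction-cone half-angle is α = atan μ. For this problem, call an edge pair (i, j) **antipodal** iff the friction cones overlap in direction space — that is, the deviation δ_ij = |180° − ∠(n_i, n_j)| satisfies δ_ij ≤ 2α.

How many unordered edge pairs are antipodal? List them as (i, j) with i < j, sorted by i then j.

count = 9; pairs: (0,2), (0,3), (0,4), (1,3), (1,4), (1,5), (2,4), (2,5), (3,5)

α = atan 0.7 = 34.99°;  2α = 69.98°
n_0 = (-0.8764, -0.4816)
n_1 = (+0.1644, -0.9864)
n_2 = (+0.8773, -0.4799)
n_3 = (+0.8433, +0.5374)
n_4 = (-0.0688, +0.9976)
n_5 = (-0.8027, +0.5964)
  (0,1): δ = 109.33°  ·
  (0,2): δ = 57.47°  ✓
  (0,3): δ = 3.72°  ✓
  (0,4): δ = 65.16°  ✓
  (0,5): δ = 114.60°  ·
  (1,2): δ = 128.14°  ·
  (1,3): δ = 66.96°  ✓
  (1,4): δ = 5.52°  ✓
  (1,5): δ = 43.92°  ✓
  (2,3): δ = 118.82°  ·
  (2,4): δ = 57.38°  ✓
  (2,5): δ = 7.94°  ✓
  (3,4): δ = 118.56°  ·
  (3,5): δ = 69.12°  ✓
  (4,5): δ = 130.56°  ·
antipodal pairs: 9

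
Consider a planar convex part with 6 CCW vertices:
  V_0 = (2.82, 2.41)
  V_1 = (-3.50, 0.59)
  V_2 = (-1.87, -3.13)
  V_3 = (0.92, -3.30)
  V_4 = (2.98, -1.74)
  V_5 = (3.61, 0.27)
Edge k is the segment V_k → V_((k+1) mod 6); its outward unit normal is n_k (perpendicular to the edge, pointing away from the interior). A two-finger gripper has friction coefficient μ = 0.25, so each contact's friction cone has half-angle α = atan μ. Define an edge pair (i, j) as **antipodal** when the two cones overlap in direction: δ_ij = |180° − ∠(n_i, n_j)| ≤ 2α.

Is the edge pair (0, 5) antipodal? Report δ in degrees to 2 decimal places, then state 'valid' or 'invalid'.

δ = 94.20°, invalid

α = atan 0.25 = 14.04°;  2α = 28.07°
edge 0: e_0 = (-6.32, -1.82);  n_0 = (-0.2767, +0.9609)
edge 5: e_5 = (-0.79, +2.14);  n_5 = (+0.9381, +0.3463)
∠(n_0, n_5) = 85.80°
δ = |180° − 85.80°| = 94.20°
94.20° > 2α = 28.07°  →  invalid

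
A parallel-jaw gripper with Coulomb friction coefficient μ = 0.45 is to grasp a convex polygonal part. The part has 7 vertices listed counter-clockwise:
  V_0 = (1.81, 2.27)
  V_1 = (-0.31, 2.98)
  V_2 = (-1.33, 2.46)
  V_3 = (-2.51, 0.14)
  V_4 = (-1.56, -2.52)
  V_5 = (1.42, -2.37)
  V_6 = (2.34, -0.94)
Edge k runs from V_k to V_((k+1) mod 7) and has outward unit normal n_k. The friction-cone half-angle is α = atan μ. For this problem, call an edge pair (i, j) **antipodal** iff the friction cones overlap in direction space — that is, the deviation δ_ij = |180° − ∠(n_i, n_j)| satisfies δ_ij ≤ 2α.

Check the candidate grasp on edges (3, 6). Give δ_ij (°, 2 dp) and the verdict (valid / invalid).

δ = 10.28°, valid

α = atan 0.45 = 24.23°;  2α = 48.46°
edge 3: e_3 = (+0.95, -2.66);  n_3 = (-0.9417, -0.3363)
edge 6: e_6 = (-0.53, +3.21);  n_6 = (+0.9866, +0.1629)
∠(n_3, n_6) = 169.72°
δ = |180° − 169.72°| = 10.28°
10.28° ≤ 2α = 48.46°  →  valid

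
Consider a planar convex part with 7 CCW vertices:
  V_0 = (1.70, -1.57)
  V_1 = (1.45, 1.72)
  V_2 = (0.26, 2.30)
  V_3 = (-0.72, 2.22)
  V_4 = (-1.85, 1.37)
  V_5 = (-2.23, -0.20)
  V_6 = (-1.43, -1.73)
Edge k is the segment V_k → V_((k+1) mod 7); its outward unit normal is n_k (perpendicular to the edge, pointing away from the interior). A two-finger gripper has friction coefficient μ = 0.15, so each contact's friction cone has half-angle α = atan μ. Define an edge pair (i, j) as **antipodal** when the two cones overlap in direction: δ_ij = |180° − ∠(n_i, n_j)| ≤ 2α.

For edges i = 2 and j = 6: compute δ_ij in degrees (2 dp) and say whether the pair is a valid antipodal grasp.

δ = 1.74°, valid

α = atan 0.15 = 8.53°;  2α = 17.06°
edge 2: e_2 = (-0.98, -0.08);  n_2 = (-0.0814, +0.9967)
edge 6: e_6 = (+3.13, +0.16);  n_6 = (+0.0511, -0.9987)
∠(n_2, n_6) = 178.26°
δ = |180° − 178.26°| = 1.74°
1.74° ≤ 2α = 17.06°  →  valid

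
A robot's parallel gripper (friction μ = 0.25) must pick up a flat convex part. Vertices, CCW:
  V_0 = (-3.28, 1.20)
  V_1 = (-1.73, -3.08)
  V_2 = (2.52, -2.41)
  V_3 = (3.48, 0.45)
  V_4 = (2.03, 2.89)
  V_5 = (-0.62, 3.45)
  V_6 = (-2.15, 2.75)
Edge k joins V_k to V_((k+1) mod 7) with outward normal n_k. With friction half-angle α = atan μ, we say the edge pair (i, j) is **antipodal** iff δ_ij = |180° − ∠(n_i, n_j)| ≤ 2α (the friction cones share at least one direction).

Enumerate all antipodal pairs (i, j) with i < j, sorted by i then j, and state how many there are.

α = atan 0.25 = 14.04°;  2α = 28.07°
n_0 = (-0.9402, -0.3405)
n_1 = (+0.1557, -0.9878)
n_2 = (+0.9480, -0.3182)
n_3 = (+0.8597, +0.5109)
n_4 = (+0.2068, +0.9784)
n_5 = (-0.4160, +0.9093)
n_6 = (-0.8081, +0.5891)
  (0,1): δ = 100.95°  ·
  (0,2): δ = 38.46°  ·
  (0,3): δ = 10.81°  ✓
  (0,4): δ = 58.16°  ·
  (0,5): δ = 94.68°  ·
  (0,6): δ = 124.00°  ·
  (1,2): δ = 117.51°  ·
  (1,3): δ = 68.24°  ·
  (1,4): δ = 20.89°  ✓
  (1,5): δ = 15.63°  ✓
  (1,6): δ = 44.95°  ·
  (2,3): δ = 130.72°  ·
  (2,4): δ = 83.38°  ·
  (2,5): δ = 46.86°  ·
  (2,6): δ = 17.54°  ✓
  (3,4): δ = 132.65°  ·
  (3,5): δ = 96.14°  ·
  (3,6): δ = 66.81°  ·
  (4,5): δ = 143.48°  ·
  (4,6): δ = 114.16°  ·
  (5,6): δ = 150.68°  ·
antipodal pairs: 4

count = 4; pairs: (0,3), (1,4), (1,5), (2,6)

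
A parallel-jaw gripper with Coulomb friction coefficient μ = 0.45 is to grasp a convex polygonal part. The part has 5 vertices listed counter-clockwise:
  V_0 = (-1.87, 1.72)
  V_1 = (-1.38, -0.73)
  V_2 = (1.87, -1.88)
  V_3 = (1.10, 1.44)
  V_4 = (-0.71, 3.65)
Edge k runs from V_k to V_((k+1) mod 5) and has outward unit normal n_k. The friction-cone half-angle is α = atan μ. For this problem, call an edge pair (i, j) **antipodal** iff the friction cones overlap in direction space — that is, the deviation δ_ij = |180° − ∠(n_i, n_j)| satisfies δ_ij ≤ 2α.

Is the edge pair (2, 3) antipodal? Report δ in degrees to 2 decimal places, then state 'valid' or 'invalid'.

α = atan 0.45 = 24.23°;  2α = 48.46°
edge 2: e_2 = (-0.77, +3.32);  n_2 = (+0.9741, +0.2259)
edge 3: e_3 = (-1.81, +2.21);  n_3 = (+0.7736, +0.6336)
∠(n_2, n_3) = 26.26°
δ = |180° − 26.26°| = 153.74°
153.74° > 2α = 48.46°  →  invalid

δ = 153.74°, invalid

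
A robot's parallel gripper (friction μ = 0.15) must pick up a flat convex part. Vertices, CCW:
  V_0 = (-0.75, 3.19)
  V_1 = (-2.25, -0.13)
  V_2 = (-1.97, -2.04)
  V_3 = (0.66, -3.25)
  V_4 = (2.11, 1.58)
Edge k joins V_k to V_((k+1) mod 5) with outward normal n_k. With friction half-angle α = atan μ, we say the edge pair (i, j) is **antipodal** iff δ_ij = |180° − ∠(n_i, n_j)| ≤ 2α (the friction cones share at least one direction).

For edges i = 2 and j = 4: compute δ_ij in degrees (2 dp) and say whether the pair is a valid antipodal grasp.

α = atan 0.15 = 8.53°;  2α = 17.06°
edge 2: e_2 = (+2.63, -1.21);  n_2 = (-0.4180, -0.9085)
edge 4: e_4 = (-2.86, +1.61);  n_4 = (+0.4906, +0.8714)
∠(n_2, n_4) = 175.33°
δ = |180° − 175.33°| = 4.67°
4.67° ≤ 2α = 17.06°  →  valid

δ = 4.67°, valid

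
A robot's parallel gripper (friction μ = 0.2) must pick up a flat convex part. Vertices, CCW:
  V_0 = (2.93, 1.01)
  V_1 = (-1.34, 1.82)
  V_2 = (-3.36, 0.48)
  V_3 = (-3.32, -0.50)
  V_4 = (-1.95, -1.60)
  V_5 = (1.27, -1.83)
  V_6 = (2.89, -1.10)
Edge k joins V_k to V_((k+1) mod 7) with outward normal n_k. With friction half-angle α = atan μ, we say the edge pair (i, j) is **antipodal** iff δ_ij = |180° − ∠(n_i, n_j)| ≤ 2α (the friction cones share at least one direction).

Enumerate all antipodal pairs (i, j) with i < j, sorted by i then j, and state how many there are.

α = atan 0.2 = 11.31°;  2α = 22.62°
n_0 = (+0.1864, +0.9825)
n_1 = (-0.5528, +0.8333)
n_2 = (-0.9992, -0.0408)
n_3 = (-0.6261, -0.7798)
n_4 = (-0.0712, -0.9975)
n_5 = (+0.4108, -0.9117)
n_6 = (+0.9998, -0.0190)
  (0,1): δ = 135.70°  ·
  (0,2): δ = 76.92°  ·
  (0,3): δ = 28.02°  ·
  (0,4): δ = 6.66°  ✓
  (0,5): δ = 35.00°  ·
  (0,6): δ = 99.66°  ·
  (1,2): δ = 121.22°  ·
  (1,3): δ = 72.32°  ·
  (1,4): δ = 37.64°  ·
  (1,5): δ = 9.30°  ✓
  (1,6): δ = 55.35°  ·
  (2,3): δ = 131.10°  ·
  (2,4): δ = 96.42°  ·
  (2,5): δ = 68.08°  ·
  (2,6): δ = 3.42°  ✓
  (3,4): δ = 145.32°  ·
  (3,5): δ = 116.98°  ·
  (3,6): δ = 52.32°  ·
  (4,5): δ = 151.66°  ·
  (4,6): δ = 87.00°  ·
  (5,6): δ = 115.34°  ·
antipodal pairs: 3

count = 3; pairs: (0,4), (1,5), (2,6)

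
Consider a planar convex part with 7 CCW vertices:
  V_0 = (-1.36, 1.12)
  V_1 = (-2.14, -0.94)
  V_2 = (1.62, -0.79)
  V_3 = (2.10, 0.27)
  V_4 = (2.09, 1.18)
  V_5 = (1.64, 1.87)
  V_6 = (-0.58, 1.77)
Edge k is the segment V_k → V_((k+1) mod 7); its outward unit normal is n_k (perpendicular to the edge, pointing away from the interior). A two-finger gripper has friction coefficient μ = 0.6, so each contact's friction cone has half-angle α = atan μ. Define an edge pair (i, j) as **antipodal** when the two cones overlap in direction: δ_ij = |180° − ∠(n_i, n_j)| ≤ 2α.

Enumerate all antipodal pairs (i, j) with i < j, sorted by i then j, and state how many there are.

count = 8; pairs: (0,2), (0,3), (0,4), (1,4), (1,5), (1,6), (2,6), (3,6)

α = atan 0.6 = 30.96°;  2α = 61.93°
n_0 = (-0.9352, +0.3541)
n_1 = (+0.0399, -0.9992)
n_2 = (+0.9110, -0.4125)
n_3 = (+0.9999, +0.0110)
n_4 = (+0.8376, +0.5463)
n_5 = (-0.0450, +0.9990)
n_6 = (-0.6402, +0.7682)
  (0,1): δ = 66.98°  ·
  (0,2): δ = 3.62°  ✓
  (0,3): δ = 21.37°  ✓
  (0,4): δ = 53.85°  ✓
  (0,5): δ = 113.32°  ·
  (0,6): δ = 150.54°  ·
  (1,2): δ = 116.65°  ·
  (1,3): δ = 91.65°  ·
  (1,4): δ = 59.17°  ✓
  (1,5): δ = 0.29°  ✓
  (1,6): δ = 37.52°  ✓
  (2,3): δ = 155.01°  ·
  (2,4): δ = 122.53°  ·
  (2,5): δ = 63.06°  ·
  (2,6): δ = 25.83°  ✓
  (3,4): δ = 147.52°  ·
  (3,5): δ = 88.05°  ·
  (3,6): δ = 50.82°  ✓
  (4,5): δ = 120.53°  ·
  (4,6): δ = 83.31°  ·
  (5,6): δ = 142.77°  ·
antipodal pairs: 8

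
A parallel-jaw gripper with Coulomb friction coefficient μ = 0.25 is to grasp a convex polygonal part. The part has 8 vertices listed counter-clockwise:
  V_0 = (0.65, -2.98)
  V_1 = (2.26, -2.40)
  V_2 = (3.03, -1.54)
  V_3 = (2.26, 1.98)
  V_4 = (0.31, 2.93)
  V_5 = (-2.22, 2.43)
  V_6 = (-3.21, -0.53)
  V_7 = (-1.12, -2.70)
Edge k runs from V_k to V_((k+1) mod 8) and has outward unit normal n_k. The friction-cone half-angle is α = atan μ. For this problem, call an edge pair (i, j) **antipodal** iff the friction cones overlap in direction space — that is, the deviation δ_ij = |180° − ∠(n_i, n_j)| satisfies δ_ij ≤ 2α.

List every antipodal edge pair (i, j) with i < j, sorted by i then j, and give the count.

α = atan 0.25 = 14.04°;  2α = 28.07°
n_0 = (+0.3389, -0.9408)
n_1 = (+0.7450, -0.6670)
n_2 = (+0.9769, +0.2137)
n_3 = (+0.4380, +0.8990)
n_4 = (-0.1939, +0.9810)
n_5 = (-0.9484, +0.3172)
n_6 = (-0.7203, -0.6937)
n_7 = (-0.1562, -0.9877)
  (0,1): δ = 151.65°  ·
  (0,2): δ = 97.47°  ·
  (0,3): δ = 45.79°  ·
  (0,4): δ = 8.63°  ✓
  (0,5): δ = 51.70°  ·
  (0,6): δ = 114.11°  ·
  (0,7): δ = 151.20°  ·
  (1,2): δ = 125.82°  ·
  (1,3): δ = 74.13°  ·
  (1,4): δ = 36.98°  ·
  (1,5): δ = 23.35°  ✓
  (1,6): δ = 85.76°  ·
  (1,7): δ = 122.85°  ·
  (2,3): δ = 128.31°  ·
  (2,4): δ = 91.16°  ·
  (2,5): δ = 30.83°  ·
  (2,6): δ = 31.59°  ·
  (2,7): δ = 68.67°  ·
  (3,4): δ = 142.85°  ·
  (3,5): δ = 82.52°  ·
  (3,6): δ = 20.10°  ✓
  (3,7): δ = 16.99°  ✓
  (4,5): δ = 119.67°  ·
  (4,6): δ = 57.26°  ·
  (4,7): δ = 20.17°  ✓
  (5,6): δ = 117.58°  ·
  (5,7): δ = 80.50°  ·
  (6,7): δ = 142.91°  ·
antipodal pairs: 5

count = 5; pairs: (0,4), (1,5), (3,6), (3,7), (4,7)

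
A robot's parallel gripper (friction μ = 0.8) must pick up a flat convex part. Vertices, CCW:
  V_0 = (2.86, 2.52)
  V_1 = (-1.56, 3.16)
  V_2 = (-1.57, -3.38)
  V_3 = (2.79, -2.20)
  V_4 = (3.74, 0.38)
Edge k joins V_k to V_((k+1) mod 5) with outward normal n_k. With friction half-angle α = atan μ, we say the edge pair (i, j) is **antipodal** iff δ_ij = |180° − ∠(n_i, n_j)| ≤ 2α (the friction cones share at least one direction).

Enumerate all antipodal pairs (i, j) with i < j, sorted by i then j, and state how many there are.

α = atan 0.8 = 38.66°;  2α = 77.32°
n_0 = (+0.1433, +0.9897)
n_1 = (-1.0000, +0.0015)
n_2 = (+0.2612, -0.9653)
n_3 = (+0.9384, -0.3455)
n_4 = (+0.9249, +0.3803)
  (0,1): δ = 81.85°  ·
  (0,2): δ = 23.38°  ✓
  (0,3): δ = 78.02°  ·
  (0,4): δ = 120.59°  ·
  (1,2): δ = 74.77°  ✓
  (1,3): δ = 20.13°  ✓
  (1,4): δ = 22.44°  ✓
  (2,3): δ = 125.36°  ·
  (2,4): δ = 82.79°  ·
  (3,4): δ = 137.43°  ·
antipodal pairs: 4

count = 4; pairs: (0,2), (1,2), (1,3), (1,4)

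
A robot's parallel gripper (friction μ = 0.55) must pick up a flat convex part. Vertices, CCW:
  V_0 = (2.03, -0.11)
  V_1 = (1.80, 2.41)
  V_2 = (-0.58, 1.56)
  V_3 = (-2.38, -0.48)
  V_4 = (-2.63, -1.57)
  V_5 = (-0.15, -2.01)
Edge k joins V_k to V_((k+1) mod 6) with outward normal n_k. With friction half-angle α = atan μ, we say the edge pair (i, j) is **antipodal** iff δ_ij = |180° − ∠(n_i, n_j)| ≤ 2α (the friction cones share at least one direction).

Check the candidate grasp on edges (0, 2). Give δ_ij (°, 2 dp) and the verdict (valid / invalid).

α = atan 0.55 = 28.81°;  2α = 57.62°
edge 0: e_0 = (-0.23, +2.52);  n_0 = (+0.9959, +0.0909)
edge 2: e_2 = (-1.80, -2.04);  n_2 = (-0.7498, +0.6616)
∠(n_0, n_2) = 133.36°
δ = |180° − 133.36°| = 46.64°
46.64° ≤ 2α = 57.62°  →  valid

δ = 46.64°, valid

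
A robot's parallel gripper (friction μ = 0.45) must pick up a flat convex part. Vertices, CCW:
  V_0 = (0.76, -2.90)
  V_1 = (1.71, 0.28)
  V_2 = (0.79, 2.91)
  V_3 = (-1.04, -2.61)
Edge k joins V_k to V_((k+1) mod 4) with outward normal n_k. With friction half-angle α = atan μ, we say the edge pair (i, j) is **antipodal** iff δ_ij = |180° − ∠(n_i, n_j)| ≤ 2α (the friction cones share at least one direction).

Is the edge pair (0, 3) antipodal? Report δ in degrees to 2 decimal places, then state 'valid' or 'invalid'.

δ = 97.48°, invalid

α = atan 0.45 = 24.23°;  2α = 48.46°
edge 0: e_0 = (+0.95, +3.18);  n_0 = (+0.9582, -0.2862)
edge 3: e_3 = (+1.80, -0.29);  n_3 = (-0.1591, -0.9873)
∠(n_0, n_3) = 82.52°
δ = |180° − 82.52°| = 97.48°
97.48° > 2α = 48.46°  →  invalid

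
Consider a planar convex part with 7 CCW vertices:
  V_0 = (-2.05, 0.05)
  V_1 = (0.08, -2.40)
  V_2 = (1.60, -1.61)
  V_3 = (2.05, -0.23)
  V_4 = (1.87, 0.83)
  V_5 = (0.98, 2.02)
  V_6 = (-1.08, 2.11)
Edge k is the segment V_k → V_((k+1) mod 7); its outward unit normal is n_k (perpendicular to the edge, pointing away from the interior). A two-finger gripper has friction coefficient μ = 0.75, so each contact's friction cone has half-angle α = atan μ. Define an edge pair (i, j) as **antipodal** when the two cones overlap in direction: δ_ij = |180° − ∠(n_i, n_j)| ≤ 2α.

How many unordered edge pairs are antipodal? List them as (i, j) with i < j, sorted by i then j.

count = 9; pairs: (0,2), (0,3), (0,4), (0,5), (1,5), (1,6), (2,6), (3,6), (4,6)

α = atan 0.75 = 36.87°;  2α = 73.74°
n_0 = (-0.7547, -0.6561)
n_1 = (+0.4612, -0.8873)
n_2 = (+0.9507, -0.3100)
n_3 = (+0.9859, +0.1674)
n_4 = (+0.8008, +0.5989)
n_5 = (+0.0436, +0.9990)
n_6 = (-0.9047, +0.4260)
  (0,1): δ = 103.54°  ·
  (0,2): δ = 59.06°  ✓
  (0,3): δ = 31.37°  ✓
  (0,4): δ = 4.21°  ✓
  (0,5): δ = 46.50°  ✓
  (0,6): δ = 113.78°  ·
  (1,2): δ = 135.52°  ·
  (1,3): δ = 107.83°  ·
  (1,4): δ = 80.67°  ·
  (1,5): δ = 29.96°  ✓
  (1,6): δ = 37.32°  ✓
  (2,3): δ = 152.30°  ·
  (2,4): δ = 125.15°  ·
  (2,5): δ = 74.44°  ·
  (2,6): δ = 7.15°  ✓
  (3,4): δ = 152.84°  ·
  (3,5): δ = 102.14°  ·
  (3,6): δ = 34.85°  ✓
  (4,5): δ = 129.29°  ·
  (4,6): δ = 62.01°  ✓
  (5,6): δ = 112.71°  ·
antipodal pairs: 9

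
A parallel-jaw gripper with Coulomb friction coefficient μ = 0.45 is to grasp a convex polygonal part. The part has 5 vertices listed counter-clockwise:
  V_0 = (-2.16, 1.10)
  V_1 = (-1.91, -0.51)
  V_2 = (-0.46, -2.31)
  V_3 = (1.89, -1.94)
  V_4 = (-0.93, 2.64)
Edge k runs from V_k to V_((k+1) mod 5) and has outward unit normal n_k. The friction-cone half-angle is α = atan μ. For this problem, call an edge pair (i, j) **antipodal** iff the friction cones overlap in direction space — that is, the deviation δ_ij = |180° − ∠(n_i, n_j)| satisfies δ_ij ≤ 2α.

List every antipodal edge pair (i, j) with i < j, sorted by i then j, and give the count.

count = 3; pairs: (0,3), (1,3), (2,4)

α = atan 0.45 = 24.23°;  2α = 48.46°
n_0 = (-0.9882, -0.1534)
n_1 = (-0.7788, -0.6273)
n_2 = (+0.1555, -0.9878)
n_3 = (+0.8515, +0.5243)
n_4 = (-0.7814, +0.6241)
  (0,1): δ = 149.97°  ·
  (0,2): δ = 89.88°  ·
  (0,3): δ = 22.80°  ✓
  (0,4): δ = 132.56°  ·
  (1,2): δ = 119.91°  ·
  (1,3): δ = 7.23°  ✓
  (1,4): δ = 102.53°  ·
  (2,3): δ = 67.33°  ·
  (2,4): δ = 42.44°  ✓
  (3,4): δ = 70.24°  ·
antipodal pairs: 3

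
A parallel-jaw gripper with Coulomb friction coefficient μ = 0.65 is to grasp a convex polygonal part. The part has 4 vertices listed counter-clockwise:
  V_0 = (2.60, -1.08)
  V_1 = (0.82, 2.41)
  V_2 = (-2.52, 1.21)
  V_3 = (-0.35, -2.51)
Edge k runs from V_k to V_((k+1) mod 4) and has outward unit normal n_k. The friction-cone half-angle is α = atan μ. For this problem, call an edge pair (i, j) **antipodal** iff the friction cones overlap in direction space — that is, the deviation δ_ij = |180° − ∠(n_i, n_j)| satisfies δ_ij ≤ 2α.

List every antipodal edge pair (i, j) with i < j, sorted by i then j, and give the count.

count = 2; pairs: (0,2), (1,3)

α = atan 0.65 = 33.02°;  2α = 66.05°
n_0 = (+0.8908, +0.4543)
n_1 = (-0.3381, +0.9411)
n_2 = (-0.8638, -0.5039)
n_3 = (+0.4362, -0.8999)
  (0,1): δ = 97.26°  ·
  (0,2): δ = 3.23°  ✓
  (0,3): δ = 88.84°  ·
  (1,2): δ = 79.51°  ·
  (1,3): δ = 6.10°  ✓
  (2,3): δ = 94.39°  ·
antipodal pairs: 2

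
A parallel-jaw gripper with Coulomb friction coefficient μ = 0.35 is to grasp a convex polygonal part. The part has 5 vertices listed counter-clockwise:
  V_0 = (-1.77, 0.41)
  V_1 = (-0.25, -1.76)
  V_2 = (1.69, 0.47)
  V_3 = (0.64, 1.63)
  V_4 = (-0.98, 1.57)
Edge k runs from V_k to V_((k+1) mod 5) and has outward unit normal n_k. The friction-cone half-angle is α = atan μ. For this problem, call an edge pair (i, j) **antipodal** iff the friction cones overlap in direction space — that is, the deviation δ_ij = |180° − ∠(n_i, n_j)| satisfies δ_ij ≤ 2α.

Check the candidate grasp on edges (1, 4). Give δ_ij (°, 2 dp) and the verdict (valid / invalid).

α = atan 0.35 = 19.29°;  2α = 38.58°
edge 1: e_1 = (+1.94, +2.23);  n_1 = (+0.7545, -0.6563)
edge 4: e_4 = (-0.79, -1.16);  n_4 = (-0.8265, +0.5629)
∠(n_1, n_4) = 173.23°
δ = |180° − 173.23°| = 6.77°
6.77° ≤ 2α = 38.58°  →  valid

δ = 6.77°, valid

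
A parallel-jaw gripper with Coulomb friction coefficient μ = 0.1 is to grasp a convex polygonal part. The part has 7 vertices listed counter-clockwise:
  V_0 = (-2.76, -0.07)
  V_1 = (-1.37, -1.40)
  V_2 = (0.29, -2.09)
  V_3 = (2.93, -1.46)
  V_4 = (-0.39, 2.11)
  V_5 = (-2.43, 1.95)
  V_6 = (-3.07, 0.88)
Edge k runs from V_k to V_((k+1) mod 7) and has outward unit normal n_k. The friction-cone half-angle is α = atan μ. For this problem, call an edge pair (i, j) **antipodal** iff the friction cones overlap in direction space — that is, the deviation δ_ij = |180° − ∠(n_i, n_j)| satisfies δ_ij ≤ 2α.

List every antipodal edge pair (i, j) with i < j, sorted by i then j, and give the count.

α = atan 0.1 = 5.71°;  2α = 11.42°
n_0 = (-0.6913, -0.7225)
n_1 = (-0.3838, -0.9234)
n_2 = (+0.2321, -0.9727)
n_3 = (+0.7323, +0.6810)
n_4 = (-0.0782, +0.9969)
n_5 = (-0.8582, +0.5133)
n_6 = (-0.9507, -0.3102)
  (0,1): δ = 158.83°  ·
  (0,2): δ = 122.84°  ·
  (0,3): δ = 3.34°  ✓
  (0,4): δ = 48.22°  ·
  (0,5): δ = 102.85°  ·
  (0,6): δ = 151.81°  ·
  (1,2): δ = 144.01°  ·
  (1,3): δ = 24.51°  ·
  (1,4): δ = 27.06°  ·
  (1,5): δ = 81.69°  ·
  (1,6): δ = 130.64°  ·
  (2,3): δ = 60.50°  ·
  (2,4): δ = 8.94°  ✓
  (2,5): δ = 45.69°  ·
  (2,6): δ = 94.65°  ·
  (3,4): δ = 128.44°  ·
  (3,5): δ = 73.81°  ·
  (3,6): δ = 24.85°  ·
  (4,5): δ = 125.37°  ·
  (4,6): δ = 76.41°  ·
  (5,6): δ = 131.04°  ·
antipodal pairs: 2

count = 2; pairs: (0,3), (2,4)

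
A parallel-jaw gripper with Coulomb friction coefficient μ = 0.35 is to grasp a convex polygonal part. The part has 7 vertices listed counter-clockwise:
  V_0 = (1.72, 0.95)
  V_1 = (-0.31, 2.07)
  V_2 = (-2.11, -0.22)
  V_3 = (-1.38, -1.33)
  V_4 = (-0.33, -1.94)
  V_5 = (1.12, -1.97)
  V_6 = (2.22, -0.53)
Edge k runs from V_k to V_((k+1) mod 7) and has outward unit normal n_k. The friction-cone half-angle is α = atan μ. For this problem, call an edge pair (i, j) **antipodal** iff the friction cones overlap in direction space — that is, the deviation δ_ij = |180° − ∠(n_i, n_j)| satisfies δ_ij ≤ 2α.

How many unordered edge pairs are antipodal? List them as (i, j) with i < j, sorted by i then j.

α = atan 0.35 = 19.29°;  2α = 38.58°
n_0 = (+0.4831, +0.8756)
n_1 = (-0.7862, +0.6180)
n_2 = (-0.8355, -0.5495)
n_3 = (-0.5023, -0.8647)
n_4 = (-0.0207, -0.9998)
n_5 = (+0.7947, -0.6070)
n_6 = (+0.9474, +0.3201)
  (0,1): δ = 99.28°  ·
  (0,2): δ = 27.78°  ✓
  (0,3): δ = 1.27°  ✓
  (0,4): δ = 27.70°  ✓
  (0,5): δ = 81.51°  ·
  (0,6): δ = 137.55°  ·
  (1,2): δ = 108.50°  ·
  (1,3): δ = 81.99°  ·
  (1,4): δ = 53.02°  ·
  (1,5): δ = 0.79°  ✓
  (1,6): δ = 56.84°  ·
  (2,3): δ = 153.49°  ·
  (2,4): δ = 124.52°  ·
  (2,5): δ = 70.71°  ·
  (2,6): δ = 14.66°  ✓
  (3,4): δ = 151.03°  ·
  (3,5): δ = 97.22°  ·
  (3,6): δ = 41.18°  ·
  (4,5): δ = 126.19°  ·
  (4,6): δ = 70.15°  ·
  (5,6): δ = 123.96°  ·
antipodal pairs: 5

count = 5; pairs: (0,2), (0,3), (0,4), (1,5), (2,6)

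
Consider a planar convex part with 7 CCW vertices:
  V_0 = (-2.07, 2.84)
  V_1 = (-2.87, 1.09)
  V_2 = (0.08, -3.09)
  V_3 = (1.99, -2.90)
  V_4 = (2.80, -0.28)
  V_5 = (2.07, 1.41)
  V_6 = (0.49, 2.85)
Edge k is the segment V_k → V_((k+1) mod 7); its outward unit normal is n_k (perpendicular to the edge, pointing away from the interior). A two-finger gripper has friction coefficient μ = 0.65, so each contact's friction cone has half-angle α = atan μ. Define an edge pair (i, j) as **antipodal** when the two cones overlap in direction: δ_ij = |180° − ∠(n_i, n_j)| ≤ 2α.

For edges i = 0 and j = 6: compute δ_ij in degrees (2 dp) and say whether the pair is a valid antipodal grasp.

α = atan 0.65 = 33.02°;  2α = 66.05°
edge 0: e_0 = (-0.80, -1.75);  n_0 = (-0.9095, +0.4158)
edge 6: e_6 = (-2.56, -0.01);  n_6 = (-0.0039, +1.0000)
∠(n_0, n_6) = 65.21°
δ = |180° − 65.21°| = 114.79°
114.79° > 2α = 66.05°  →  invalid

δ = 114.79°, invalid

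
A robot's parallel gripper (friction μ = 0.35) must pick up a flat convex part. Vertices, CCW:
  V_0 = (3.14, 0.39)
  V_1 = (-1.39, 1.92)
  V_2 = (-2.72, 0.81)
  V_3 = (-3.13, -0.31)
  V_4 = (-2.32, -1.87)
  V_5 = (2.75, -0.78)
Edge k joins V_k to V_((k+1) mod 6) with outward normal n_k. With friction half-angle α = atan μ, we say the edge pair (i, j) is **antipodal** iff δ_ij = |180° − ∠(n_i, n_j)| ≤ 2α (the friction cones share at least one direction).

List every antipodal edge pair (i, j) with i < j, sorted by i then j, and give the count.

count = 4; pairs: (0,4), (1,4), (1,5), (2,5)

α = atan 0.35 = 19.29°;  2α = 38.58°
n_0 = (+0.3200, +0.9474)
n_1 = (-0.6408, +0.7677)
n_2 = (-0.9391, +0.3438)
n_3 = (-0.8875, -0.4608)
n_4 = (+0.2102, -0.9777)
n_5 = (+0.9487, -0.3162)
  (0,1): δ = 121.49°  ·
  (0,2): δ = 91.44°  ·
  (0,3): δ = 43.90°  ·
  (0,4): δ = 30.80°  ✓
  (0,5): δ = 90.23°  ·
  (1,2): δ = 149.95°  ·
  (1,3): δ = 102.41°  ·
  (1,4): δ = 27.71°  ✓
  (1,5): δ = 31.72°  ✓
  (2,3): δ = 132.45°  ·
  (2,4): δ = 57.76°  ·
  (2,5): δ = 1.67°  ✓
  (3,4): δ = 105.31°  ·
  (3,5): δ = 45.87°  ·
  (4,5): δ = 120.57°  ·
antipodal pairs: 4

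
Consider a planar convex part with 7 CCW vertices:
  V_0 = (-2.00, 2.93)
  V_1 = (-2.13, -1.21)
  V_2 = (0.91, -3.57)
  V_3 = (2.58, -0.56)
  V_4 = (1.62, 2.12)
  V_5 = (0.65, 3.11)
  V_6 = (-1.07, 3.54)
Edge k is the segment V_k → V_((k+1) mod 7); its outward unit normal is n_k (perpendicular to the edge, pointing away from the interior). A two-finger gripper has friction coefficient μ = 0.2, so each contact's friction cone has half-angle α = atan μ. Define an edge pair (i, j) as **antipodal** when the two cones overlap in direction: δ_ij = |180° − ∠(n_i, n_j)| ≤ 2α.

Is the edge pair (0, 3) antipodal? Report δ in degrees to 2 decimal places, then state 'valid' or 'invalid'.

α = atan 0.2 = 11.31°;  2α = 22.62°
edge 0: e_0 = (-0.13, -4.14);  n_0 = (-0.9995, +0.0314)
edge 3: e_3 = (-0.96, +2.68);  n_3 = (+0.9414, +0.3372)
∠(n_0, n_3) = 158.49°
δ = |180° − 158.49°| = 21.51°
21.51° ≤ 2α = 22.62°  →  valid

δ = 21.51°, valid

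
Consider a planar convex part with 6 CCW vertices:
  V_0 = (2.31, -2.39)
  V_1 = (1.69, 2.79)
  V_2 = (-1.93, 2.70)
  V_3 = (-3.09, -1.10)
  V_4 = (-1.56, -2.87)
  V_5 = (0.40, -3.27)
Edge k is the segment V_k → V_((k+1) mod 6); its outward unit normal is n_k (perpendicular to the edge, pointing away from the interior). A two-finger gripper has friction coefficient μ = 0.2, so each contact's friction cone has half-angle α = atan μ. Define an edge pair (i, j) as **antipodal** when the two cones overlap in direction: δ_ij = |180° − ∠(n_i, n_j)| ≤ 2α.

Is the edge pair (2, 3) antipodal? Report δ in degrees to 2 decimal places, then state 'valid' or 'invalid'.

δ = 122.18°, invalid

α = atan 0.2 = 11.31°;  2α = 22.62°
edge 2: e_2 = (-1.16, -3.80);  n_2 = (-0.9564, +0.2920)
edge 3: e_3 = (+1.53, -1.77);  n_3 = (-0.7565, -0.6540)
∠(n_2, n_3) = 57.82°
δ = |180° − 57.82°| = 122.18°
122.18° > 2α = 22.62°  →  invalid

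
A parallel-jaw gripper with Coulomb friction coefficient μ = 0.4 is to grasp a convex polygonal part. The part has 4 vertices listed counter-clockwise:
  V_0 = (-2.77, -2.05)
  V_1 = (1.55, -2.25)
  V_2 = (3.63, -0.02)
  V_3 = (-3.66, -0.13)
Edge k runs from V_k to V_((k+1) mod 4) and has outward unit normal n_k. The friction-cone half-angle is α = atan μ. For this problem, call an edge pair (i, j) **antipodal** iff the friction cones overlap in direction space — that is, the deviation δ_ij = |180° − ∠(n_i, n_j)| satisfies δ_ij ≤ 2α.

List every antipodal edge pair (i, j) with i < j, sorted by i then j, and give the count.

count = 1; pairs: (0,2)

α = atan 0.4 = 21.80°;  2α = 43.60°
n_0 = (-0.0462, -0.9989)
n_1 = (+0.7313, -0.6821)
n_2 = (-0.0151, +0.9999)
n_3 = (-0.9073, -0.4206)
  (0,1): δ = 130.36°  ·
  (0,2): δ = 3.52°  ✓
  (0,3): δ = 117.52°  ·
  (1,2): δ = 46.13°  ·
  (1,3): δ = 67.88°  ·
  (2,3): δ = 65.99°  ·
antipodal pairs: 1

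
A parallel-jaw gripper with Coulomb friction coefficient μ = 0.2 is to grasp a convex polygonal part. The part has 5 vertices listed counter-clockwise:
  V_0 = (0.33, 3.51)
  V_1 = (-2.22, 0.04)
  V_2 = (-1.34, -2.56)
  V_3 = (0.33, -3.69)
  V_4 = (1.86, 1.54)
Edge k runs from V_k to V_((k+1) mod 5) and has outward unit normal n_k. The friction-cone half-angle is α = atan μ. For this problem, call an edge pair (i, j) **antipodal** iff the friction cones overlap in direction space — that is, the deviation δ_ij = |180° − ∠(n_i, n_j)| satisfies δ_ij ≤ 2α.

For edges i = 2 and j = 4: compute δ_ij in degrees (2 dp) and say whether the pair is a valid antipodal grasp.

δ = 18.08°, valid

α = atan 0.2 = 11.31°;  2α = 22.62°
edge 2: e_2 = (+1.67, -1.13);  n_2 = (-0.5604, -0.8282)
edge 4: e_4 = (-1.53, +1.97);  n_4 = (+0.7898, +0.6134)
∠(n_2, n_4) = 161.92°
δ = |180° − 161.92°| = 18.08°
18.08° ≤ 2α = 22.62°  →  valid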